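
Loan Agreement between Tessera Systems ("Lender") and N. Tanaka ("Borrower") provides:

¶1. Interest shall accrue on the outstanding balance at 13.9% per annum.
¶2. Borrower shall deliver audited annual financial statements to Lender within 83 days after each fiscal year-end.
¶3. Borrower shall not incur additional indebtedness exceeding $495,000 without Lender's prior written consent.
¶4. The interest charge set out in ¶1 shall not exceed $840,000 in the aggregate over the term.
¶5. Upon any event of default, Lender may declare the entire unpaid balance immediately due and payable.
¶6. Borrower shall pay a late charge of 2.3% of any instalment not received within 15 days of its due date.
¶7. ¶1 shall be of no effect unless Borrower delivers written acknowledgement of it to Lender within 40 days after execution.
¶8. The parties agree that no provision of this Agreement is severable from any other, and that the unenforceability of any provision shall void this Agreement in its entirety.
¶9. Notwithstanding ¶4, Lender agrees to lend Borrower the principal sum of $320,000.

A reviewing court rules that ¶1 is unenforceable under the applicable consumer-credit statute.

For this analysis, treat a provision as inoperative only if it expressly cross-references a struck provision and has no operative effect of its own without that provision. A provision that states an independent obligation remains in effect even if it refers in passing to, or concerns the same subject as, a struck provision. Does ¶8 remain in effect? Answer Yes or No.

¶1 is struck. ¶4 operates only by reference to ¶1, so it falls with ¶1. ¶7 merely fixes the acknowledgement condition for ¶1; with ¶1 gone it has nothing to operate on and falls away. ¶8 provides that the Agreement is not severable, so the invalidity of any one provision voids the entire Agreement. No provision of the Agreement survives. ¶8 is among the inoperative provisions, so the answer is no.

No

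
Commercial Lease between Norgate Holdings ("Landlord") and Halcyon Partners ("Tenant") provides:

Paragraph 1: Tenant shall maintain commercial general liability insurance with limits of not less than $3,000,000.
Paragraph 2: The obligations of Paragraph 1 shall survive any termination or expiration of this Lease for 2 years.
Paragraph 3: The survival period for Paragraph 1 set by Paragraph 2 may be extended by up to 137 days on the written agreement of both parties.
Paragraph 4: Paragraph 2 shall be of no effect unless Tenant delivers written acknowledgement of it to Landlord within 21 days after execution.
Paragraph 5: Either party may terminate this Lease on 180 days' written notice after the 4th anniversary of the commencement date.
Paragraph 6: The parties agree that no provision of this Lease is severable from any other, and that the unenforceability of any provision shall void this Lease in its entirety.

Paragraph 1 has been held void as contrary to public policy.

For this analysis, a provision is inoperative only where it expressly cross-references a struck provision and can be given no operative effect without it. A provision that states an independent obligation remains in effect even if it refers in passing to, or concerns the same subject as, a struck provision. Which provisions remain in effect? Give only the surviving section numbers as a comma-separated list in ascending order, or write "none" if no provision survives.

none

Paragraph 1 is struck. Paragraph 2 merely fixes the survival period for Paragraph 1; with Paragraph 1 gone it has nothing to operate on and falls away. Paragraph 3 does nothing except set the extension of the survival period for Paragraph 1 by reference to Paragraph 2; with Paragraph 2 gone it has no independent effect and is inoperative. Paragraph 4 has no operative effect of its own apart from Paragraph 2 and is therefore inoperative. Paragraph 6 provides that the Lease is not severable, so the invalidity of any one provision voids the entire Lease. No provision of the Lease survives.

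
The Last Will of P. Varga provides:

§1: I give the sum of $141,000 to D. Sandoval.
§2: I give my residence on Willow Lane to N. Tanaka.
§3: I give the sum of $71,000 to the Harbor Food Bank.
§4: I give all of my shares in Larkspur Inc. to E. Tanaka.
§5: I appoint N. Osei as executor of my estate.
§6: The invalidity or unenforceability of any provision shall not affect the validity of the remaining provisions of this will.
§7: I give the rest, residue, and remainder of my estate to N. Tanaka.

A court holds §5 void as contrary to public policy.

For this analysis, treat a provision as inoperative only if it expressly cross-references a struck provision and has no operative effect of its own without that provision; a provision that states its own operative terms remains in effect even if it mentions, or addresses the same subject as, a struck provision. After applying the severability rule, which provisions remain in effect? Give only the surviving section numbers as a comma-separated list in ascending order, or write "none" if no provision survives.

§5 is struck. No other provision's operative terms depend on §5. Under the severability clause in §6, the remaining provisions continue in force. The provisions still in force are §1, §2, §3, §4, §6, and §7.

1, 2, 3, 4, 6, 7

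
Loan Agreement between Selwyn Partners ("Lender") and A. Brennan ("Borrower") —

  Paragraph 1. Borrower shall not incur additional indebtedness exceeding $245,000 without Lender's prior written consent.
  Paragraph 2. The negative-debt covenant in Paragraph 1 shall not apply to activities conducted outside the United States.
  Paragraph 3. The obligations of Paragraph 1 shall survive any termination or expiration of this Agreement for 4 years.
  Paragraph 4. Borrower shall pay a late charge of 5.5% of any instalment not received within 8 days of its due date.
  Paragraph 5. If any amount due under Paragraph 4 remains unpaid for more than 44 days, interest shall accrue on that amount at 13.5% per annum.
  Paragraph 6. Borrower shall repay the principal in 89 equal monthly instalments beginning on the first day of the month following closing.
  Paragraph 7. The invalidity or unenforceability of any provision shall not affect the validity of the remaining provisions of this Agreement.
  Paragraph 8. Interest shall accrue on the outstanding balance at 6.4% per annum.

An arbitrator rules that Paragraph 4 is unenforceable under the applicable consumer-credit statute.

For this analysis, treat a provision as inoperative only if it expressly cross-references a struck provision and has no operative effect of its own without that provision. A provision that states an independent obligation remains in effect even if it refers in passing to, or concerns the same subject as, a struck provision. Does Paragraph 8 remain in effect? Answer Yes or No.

Paragraph 4 is struck. The whole of Paragraph 5 is the default interest on the late charge, defined by reference to Paragraph 4, so Paragraph 5 cannot stand once Paragraph 4 is removed. Under the severability clause in Paragraph 7, the remaining provisions continue in force. The provisions still in force are Paragraph 1, Paragraph 2, Paragraph 3, Paragraph 6, Paragraph 7, and Paragraph 8. Paragraph 8 is among the surviving provisions, so the answer is yes.

Yes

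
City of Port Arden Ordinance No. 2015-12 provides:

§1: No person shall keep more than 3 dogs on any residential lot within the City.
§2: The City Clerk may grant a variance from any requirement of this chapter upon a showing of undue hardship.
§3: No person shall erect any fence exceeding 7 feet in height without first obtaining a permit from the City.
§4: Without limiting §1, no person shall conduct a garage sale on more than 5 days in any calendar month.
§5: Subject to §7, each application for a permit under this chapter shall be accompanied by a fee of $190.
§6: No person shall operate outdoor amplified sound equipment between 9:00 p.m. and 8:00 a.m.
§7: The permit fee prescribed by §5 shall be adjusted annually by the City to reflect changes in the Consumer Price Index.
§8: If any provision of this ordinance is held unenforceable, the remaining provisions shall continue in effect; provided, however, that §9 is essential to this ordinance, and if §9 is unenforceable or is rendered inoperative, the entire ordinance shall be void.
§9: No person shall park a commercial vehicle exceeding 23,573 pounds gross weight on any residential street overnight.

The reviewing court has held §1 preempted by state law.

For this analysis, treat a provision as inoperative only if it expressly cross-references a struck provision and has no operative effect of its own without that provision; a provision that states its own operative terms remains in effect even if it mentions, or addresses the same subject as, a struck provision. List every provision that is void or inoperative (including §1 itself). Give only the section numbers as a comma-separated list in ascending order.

§1 is struck. Although §4 refers to §1, its operative terms do not depend on §1, so it remains in effect. Nothing else in the ordinance is defined by reference to §1. §8 makes §9 an essential term, but §9 is unaffected, so the severability proviso in §8 preserves the remaining provisions. §2, §3, §4, §5, §6, §7, §8, and §9 remain in effect.

1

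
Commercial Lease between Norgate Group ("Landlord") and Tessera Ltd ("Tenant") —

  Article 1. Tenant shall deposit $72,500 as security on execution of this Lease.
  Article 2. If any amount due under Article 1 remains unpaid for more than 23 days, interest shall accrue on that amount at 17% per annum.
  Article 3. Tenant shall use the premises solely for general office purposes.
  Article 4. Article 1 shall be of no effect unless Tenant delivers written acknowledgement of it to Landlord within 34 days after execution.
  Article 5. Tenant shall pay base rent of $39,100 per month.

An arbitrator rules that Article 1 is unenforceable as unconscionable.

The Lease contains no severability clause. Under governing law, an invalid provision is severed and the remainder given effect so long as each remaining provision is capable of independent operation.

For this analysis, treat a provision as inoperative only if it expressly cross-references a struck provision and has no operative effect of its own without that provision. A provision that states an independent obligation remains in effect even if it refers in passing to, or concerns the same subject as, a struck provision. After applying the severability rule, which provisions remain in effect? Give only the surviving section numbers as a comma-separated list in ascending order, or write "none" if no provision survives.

Article 1 is struck. Article 2 has no operative effect of its own apart from Article 1 and is therefore inoperative. Article 4 merely fixes the acknowledgement condition for Article 1; with Article 1 gone it has nothing to operate on and falls away. With no severability clause, the stated default rule severs what cannot stand and enforces each remaining provision that can operate on its own. The provisions still in force are Article 3 and Article 5.

3, 5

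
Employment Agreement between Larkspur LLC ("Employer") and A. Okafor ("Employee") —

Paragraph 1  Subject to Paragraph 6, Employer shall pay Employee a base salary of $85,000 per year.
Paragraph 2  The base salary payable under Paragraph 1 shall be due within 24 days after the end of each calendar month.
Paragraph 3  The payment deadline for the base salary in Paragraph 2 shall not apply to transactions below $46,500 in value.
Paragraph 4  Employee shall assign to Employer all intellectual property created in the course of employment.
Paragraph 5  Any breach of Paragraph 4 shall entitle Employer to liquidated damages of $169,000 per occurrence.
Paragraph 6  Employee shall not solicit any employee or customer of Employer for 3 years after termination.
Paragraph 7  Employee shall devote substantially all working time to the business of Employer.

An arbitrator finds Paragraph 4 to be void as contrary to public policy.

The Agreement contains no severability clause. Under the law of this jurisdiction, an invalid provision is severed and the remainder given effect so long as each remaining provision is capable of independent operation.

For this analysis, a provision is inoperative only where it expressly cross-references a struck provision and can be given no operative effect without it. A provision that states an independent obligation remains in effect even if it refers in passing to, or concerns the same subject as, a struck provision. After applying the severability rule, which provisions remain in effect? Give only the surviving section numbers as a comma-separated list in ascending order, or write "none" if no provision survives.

Paragraph 4 is struck. Paragraph 5 operates only by reference to Paragraph 4, so it falls with Paragraph 4. Under the stated default rule, only provisions that cannot operate independently fall away; the rest are enforced. That leaves Paragraph 1, Paragraph 2, Paragraph 3, Paragraph 6, and Paragraph 7 in effect.

1, 2, 3, 6, 7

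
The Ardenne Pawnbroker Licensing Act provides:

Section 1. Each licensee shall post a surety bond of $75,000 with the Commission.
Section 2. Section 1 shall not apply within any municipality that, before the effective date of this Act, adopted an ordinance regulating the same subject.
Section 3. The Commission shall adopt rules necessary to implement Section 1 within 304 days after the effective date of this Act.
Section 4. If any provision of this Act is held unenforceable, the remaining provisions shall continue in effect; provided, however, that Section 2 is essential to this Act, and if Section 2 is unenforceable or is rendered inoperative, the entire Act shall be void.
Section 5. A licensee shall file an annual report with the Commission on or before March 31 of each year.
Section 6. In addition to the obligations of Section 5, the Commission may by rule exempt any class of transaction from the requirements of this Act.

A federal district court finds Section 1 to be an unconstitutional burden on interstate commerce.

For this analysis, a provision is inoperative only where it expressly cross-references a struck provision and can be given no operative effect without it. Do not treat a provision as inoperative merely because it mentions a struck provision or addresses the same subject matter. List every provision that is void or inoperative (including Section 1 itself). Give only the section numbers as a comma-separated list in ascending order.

Section 1 is struck. The only function of Section 2 is the local-preemption carve-out from Section 1, so it cannot stand once Section 1 is removed. Section 3 merely fixes the rulemaking mandate for Section 1; with Section 1 gone it has nothing to operate on and falls away. Section 4 makes Section 2 an essential term, and Section 2 has been rendered inoperative by the cascade; under Section 4, the entire Act is therefore void. No provision of the Act survives.

1, 2, 3, 4, 5, 6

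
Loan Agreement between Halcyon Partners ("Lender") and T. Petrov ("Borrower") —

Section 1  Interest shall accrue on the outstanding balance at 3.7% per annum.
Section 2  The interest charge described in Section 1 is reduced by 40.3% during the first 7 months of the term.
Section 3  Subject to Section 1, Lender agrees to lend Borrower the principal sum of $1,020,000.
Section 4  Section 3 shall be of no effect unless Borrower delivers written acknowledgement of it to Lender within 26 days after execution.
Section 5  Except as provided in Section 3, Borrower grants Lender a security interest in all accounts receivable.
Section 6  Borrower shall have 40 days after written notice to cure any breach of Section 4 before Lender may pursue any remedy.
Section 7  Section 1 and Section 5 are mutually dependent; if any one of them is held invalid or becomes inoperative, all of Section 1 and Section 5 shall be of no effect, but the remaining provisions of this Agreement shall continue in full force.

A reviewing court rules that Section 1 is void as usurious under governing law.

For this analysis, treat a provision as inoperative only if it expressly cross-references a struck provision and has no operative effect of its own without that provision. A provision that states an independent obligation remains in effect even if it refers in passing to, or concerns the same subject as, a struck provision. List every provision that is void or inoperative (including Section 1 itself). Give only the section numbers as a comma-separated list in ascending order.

Section 1 is struck. Section 2 operates only by reference to Section 1, so it falls with Section 1. Section 3 mentions Section 1 but its own obligation stands independently of Section 1, so Section 3 is not affected. Section 7 declares Section 1 and Section 5 mutually dependent; since one of them has fallen, all of them are of no effect. That brings down Section 5 as well. The remainder continues in force under Section 7. The provisions still in force are Section 3, Section 4, Section 6, and Section 7.

1, 2, 5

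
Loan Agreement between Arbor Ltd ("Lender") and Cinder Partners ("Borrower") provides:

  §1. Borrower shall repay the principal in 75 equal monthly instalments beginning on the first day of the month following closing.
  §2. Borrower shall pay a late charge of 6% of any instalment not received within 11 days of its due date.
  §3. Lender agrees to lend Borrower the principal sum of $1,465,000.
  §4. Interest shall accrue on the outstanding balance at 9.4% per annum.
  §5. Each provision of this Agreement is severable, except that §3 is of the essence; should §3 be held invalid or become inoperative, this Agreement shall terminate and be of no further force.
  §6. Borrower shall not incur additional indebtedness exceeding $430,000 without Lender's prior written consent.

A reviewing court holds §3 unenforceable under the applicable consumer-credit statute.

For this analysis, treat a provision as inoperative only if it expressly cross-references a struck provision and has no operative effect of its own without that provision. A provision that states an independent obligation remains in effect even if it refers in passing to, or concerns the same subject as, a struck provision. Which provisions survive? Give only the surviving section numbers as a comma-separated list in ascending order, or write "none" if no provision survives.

§3 is struck. Nothing else in the Agreement is defined by reference to §3. §5 makes §3 an essential term, and §3 is the provision held invalid; under §5, the entire Agreement is therefore void. No provision of the Agreement survives.

none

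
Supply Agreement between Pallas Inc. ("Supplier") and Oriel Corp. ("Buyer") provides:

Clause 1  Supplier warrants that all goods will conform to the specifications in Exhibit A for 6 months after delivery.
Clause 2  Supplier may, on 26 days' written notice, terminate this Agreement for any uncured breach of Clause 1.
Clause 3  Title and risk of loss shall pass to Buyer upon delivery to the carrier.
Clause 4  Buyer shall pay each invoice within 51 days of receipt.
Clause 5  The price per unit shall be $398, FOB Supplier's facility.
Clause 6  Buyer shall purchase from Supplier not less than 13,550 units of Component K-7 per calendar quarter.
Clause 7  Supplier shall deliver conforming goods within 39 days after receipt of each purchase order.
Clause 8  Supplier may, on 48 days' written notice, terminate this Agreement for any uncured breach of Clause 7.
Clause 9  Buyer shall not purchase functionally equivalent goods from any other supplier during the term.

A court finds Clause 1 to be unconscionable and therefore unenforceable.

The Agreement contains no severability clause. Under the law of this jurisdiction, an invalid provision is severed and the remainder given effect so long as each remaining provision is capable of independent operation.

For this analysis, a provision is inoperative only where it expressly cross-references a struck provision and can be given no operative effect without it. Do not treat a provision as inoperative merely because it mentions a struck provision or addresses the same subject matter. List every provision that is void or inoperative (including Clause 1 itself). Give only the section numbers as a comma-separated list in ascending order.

1, 2

Clause 1 is struck. Clause 2 has no operative effect of its own apart from Clause 1 and is therefore inoperative. With no severability clause, the stated default rule severs what cannot stand and enforces each remaining provision that can operate on its own. Clause 3, Clause 4, Clause 5, Clause 6, Clause 7, Clause 8, and Clause 9 remain in effect.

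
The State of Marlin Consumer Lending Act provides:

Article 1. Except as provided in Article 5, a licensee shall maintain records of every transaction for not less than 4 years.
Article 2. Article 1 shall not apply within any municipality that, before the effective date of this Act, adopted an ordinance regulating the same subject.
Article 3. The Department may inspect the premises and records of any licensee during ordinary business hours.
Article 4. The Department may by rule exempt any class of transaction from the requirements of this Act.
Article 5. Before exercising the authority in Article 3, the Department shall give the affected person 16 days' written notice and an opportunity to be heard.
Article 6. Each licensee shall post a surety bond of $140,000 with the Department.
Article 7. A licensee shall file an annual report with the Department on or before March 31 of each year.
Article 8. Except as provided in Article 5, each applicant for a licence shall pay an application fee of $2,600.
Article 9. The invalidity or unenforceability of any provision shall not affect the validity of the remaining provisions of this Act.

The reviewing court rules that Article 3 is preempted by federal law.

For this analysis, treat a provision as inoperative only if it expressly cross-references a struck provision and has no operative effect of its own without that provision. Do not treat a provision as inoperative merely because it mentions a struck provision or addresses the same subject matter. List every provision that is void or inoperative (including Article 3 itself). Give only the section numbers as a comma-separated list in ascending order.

Article 3 is struck. Article 5 merely fixes the notice-and-hearing requirement for Article 3; with Article 3 gone it has nothing to operate on and falls away. Article 8 mentions Article 5 but its own obligation stands independently of Article 5, so Article 8 is not affected. Although Article 1 refers to Article 5, its operative terms do not depend on Article 5, so it remains in effect. Under the severability clause in Article 9, the remaining provisions continue in force. That leaves Article 1, Article 2, Article 4, Article 6, Article 7, Article 8, and Article 9 in effect.

3, 5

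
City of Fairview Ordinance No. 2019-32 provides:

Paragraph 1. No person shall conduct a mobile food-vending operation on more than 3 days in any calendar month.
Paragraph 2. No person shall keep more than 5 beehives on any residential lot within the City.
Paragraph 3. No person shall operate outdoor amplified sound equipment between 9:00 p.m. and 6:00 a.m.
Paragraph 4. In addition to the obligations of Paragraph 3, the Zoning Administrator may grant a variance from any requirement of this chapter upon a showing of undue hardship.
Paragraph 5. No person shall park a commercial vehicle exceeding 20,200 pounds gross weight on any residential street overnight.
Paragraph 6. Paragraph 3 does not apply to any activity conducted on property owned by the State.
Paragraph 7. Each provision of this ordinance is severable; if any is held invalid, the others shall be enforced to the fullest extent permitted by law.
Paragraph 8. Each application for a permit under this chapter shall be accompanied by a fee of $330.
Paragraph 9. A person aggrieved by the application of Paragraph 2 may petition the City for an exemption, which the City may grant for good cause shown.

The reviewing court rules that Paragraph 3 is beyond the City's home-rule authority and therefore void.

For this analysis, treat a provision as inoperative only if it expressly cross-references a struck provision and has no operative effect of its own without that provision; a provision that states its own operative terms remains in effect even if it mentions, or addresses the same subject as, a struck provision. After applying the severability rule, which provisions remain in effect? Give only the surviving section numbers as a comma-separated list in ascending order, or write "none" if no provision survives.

Paragraph 3 is struck. The only function of Paragraph 6 is the public-property exemption from Paragraph 3, so it cannot stand once Paragraph 3 is removed. Although Paragraph 4 refers to Paragraph 3, its operative terms do not depend on Paragraph 3, so it remains in effect. Under the severability clause in Paragraph 7, the remaining provisions continue in force. The provisions still in force are Paragraph 1, Paragraph 2, Paragraph 4, Paragraph 5, Paragraph 7, Paragraph 8, and Paragraph 9.

1, 2, 4, 5, 7, 8, 9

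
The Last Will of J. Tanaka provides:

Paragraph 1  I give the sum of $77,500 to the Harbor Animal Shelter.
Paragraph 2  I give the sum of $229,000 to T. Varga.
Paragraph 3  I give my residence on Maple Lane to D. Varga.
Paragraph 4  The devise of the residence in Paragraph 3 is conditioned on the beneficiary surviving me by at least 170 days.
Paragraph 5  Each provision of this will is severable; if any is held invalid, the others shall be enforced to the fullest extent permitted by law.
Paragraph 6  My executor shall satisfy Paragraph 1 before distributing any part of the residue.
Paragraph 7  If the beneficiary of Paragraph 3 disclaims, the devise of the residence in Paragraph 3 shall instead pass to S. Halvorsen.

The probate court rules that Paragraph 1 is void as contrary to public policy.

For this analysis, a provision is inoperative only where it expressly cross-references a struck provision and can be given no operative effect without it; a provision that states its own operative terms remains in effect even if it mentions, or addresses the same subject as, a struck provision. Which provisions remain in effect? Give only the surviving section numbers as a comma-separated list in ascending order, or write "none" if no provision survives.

2, 3, 4, 5, 7

Paragraph 1 is struck. Paragraph 6 has no operative effect of its own apart from Paragraph 1 and is therefore inoperative. Under the severability clause in Paragraph 5, the remaining provisions continue in force. Paragraph 2, Paragraph 3, Paragraph 4, Paragraph 5, and Paragraph 7 remain in effect.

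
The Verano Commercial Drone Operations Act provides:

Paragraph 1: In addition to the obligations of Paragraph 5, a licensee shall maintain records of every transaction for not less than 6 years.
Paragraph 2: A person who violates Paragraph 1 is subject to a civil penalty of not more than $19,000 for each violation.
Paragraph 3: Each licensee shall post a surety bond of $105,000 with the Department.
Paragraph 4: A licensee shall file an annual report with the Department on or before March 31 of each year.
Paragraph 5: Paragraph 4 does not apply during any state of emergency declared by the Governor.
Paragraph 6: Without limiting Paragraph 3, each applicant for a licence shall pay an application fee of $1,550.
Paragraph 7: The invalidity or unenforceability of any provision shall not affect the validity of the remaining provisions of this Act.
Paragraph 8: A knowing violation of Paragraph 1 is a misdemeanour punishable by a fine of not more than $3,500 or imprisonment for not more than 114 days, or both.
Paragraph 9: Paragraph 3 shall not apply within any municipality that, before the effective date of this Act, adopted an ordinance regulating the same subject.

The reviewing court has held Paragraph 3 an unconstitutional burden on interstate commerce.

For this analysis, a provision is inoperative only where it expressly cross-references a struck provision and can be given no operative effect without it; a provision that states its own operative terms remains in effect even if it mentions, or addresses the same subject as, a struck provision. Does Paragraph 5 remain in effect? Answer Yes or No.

Paragraph 3 is struck. Paragraph 9 operates only by reference to Paragraph 3, so it falls with Paragraph 3. Although Paragraph 6 refers to Paragraph 3, its operative terms do not depend on Paragraph 3, so it remains in effect. Under the severability clause in Paragraph 7, the remaining provisions continue in force. That leaves Paragraph 1, Paragraph 2, Paragraph 4, Paragraph 5, Paragraph 6, Paragraph 7, and Paragraph 8 in effect. Paragraph 5 is among the surviving provisions, so the answer is yes.

Yes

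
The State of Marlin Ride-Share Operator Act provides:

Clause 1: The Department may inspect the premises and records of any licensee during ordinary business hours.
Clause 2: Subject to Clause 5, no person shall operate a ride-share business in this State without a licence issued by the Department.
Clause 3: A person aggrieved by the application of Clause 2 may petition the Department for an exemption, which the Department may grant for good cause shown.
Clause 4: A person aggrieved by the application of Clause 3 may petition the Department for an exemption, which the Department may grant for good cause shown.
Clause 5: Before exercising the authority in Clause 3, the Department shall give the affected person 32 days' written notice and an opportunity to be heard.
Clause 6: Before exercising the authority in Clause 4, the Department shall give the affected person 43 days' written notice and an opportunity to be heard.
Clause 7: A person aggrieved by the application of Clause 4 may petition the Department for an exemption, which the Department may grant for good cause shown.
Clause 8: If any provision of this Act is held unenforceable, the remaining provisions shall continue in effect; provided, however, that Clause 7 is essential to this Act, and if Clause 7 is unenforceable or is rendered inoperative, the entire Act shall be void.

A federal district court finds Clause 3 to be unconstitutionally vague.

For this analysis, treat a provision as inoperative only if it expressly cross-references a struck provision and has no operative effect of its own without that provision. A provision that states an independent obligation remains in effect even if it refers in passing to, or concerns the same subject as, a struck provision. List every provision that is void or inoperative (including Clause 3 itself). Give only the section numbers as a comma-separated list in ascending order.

1, 2, 3, 4, 5, 6, 7, 8

Clause 3 is struck. The only function of Clause 4 is the exemption procedure for Clause 3, so it cannot stand once Clause 3 is removed. Clause 5 has no operative effect of its own apart from Clause 3 and is therefore inoperative. Clause 6 operates only by reference to Clause 4, so it falls with Clause 4. Clause 7 merely fixes the exemption procedure for Clause 4; with Clause 4 gone it has nothing to operate on and falls away. Clause 8 makes Clause 7 an essential term, and Clause 7 has been rendered inoperative by the cascade; under Clause 8, the entire Act is therefore void. No provision of the Act survives.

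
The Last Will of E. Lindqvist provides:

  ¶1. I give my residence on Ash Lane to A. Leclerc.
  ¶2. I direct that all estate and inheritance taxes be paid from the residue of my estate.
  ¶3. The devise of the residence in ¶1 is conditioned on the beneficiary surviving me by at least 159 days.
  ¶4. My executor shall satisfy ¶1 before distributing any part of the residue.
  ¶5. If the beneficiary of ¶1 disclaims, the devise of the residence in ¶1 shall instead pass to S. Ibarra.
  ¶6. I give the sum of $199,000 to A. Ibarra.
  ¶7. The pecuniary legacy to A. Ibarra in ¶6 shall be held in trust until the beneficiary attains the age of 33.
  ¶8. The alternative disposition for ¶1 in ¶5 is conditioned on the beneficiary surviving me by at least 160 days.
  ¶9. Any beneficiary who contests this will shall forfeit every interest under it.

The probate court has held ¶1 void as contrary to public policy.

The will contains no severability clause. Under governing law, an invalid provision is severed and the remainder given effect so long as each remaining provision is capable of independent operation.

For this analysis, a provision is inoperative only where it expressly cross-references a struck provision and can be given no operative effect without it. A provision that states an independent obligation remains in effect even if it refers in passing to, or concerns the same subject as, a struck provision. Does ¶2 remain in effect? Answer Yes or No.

Yes

¶1 is struck. The only function of ¶3 is the survivorship condition on ¶1, so it cannot stand once ¶1 is removed. The only function of ¶4 is the priority direction for ¶1, so it cannot stand once ¶1 is removed. ¶5 has no operative effect of its own apart from ¶1 and is therefore inoperative. ¶8 operates only by reference to ¶5, so it falls with ¶5. Under the stated default rule, only provisions that cannot operate independently fall away; the rest are enforced. ¶2, ¶6, ¶7, and ¶9 remain in effect. ¶2 is among the surviving provisions, so the answer is yes.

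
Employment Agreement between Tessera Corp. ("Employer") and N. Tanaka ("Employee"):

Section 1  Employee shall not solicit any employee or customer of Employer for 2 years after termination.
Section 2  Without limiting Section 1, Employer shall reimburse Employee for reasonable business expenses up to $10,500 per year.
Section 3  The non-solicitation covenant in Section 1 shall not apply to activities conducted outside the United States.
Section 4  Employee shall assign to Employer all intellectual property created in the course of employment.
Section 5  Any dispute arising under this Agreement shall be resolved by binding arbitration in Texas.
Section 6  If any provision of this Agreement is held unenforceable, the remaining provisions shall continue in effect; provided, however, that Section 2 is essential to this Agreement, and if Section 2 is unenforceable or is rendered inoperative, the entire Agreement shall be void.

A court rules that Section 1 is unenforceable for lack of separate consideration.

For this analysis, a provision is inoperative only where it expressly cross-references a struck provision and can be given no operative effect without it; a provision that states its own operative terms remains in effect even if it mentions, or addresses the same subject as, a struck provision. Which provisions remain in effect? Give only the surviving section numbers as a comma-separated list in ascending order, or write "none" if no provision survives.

2, 4, 5, 6

Section 1 is struck. Section 3 has no operative effect of its own apart from Section 1 and is therefore inoperative. Section 2 mentions Section 1 but its own obligation stands independently of Section 1, so Section 2 is not affected. Section 6 makes Section 2 an essential term, but Section 2 is unaffected, so the severability proviso in Section 6 preserves the remaining provisions. The provisions still in force are Section 2, Section 4, Section 5, and Section 6.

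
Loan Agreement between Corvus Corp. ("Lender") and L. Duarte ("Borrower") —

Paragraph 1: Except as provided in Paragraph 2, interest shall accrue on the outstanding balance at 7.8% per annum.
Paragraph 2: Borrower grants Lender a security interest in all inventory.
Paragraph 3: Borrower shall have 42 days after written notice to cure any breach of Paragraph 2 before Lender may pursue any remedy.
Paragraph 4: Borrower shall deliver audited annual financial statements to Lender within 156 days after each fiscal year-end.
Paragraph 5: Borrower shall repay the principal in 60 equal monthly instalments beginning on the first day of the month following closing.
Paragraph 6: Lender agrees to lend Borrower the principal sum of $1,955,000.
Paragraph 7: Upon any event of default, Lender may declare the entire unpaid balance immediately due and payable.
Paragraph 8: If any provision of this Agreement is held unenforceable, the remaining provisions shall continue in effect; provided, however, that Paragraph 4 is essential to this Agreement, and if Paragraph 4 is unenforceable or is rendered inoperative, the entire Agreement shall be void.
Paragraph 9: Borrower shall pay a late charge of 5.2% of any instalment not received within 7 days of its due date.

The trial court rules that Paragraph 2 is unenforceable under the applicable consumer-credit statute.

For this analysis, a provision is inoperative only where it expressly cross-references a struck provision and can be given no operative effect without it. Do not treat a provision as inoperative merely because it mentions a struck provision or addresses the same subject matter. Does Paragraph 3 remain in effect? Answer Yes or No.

No

Paragraph 2 is struck. Paragraph 3 operates only by reference to Paragraph 2, so it falls with Paragraph 2. Although Paragraph 1 refers to Paragraph 2, its operative terms do not depend on Paragraph 2, so it remains in effect. Paragraph 8 makes Paragraph 4 an essential term, but Paragraph 4 is unaffected, so the severability proviso in Paragraph 8 preserves the remaining provisions. The provisions still in force are Paragraph 1, Paragraph 4, Paragraph 5, Paragraph 6, Paragraph 7, Paragraph 8, and Paragraph 9. Paragraph 3 is among the inoperative provisions, so the answer is no.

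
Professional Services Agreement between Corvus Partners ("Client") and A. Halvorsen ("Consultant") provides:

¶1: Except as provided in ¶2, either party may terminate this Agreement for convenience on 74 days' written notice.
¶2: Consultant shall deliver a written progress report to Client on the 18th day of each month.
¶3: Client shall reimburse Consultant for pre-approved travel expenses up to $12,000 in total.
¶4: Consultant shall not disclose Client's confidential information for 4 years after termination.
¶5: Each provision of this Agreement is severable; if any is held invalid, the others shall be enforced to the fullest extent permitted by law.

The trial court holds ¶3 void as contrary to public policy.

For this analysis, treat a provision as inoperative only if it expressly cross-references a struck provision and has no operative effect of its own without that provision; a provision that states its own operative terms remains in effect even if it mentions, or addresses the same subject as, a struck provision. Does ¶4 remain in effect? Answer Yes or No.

¶3 is struck. Nothing else in the Agreement is defined by reference to ¶3. Under the severability clause in ¶5, the remaining provisions continue in force. ¶1, ¶2, ¶4, and ¶5 remain in effect. ¶4 is among the surviving provisions, so the answer is yes.

Yes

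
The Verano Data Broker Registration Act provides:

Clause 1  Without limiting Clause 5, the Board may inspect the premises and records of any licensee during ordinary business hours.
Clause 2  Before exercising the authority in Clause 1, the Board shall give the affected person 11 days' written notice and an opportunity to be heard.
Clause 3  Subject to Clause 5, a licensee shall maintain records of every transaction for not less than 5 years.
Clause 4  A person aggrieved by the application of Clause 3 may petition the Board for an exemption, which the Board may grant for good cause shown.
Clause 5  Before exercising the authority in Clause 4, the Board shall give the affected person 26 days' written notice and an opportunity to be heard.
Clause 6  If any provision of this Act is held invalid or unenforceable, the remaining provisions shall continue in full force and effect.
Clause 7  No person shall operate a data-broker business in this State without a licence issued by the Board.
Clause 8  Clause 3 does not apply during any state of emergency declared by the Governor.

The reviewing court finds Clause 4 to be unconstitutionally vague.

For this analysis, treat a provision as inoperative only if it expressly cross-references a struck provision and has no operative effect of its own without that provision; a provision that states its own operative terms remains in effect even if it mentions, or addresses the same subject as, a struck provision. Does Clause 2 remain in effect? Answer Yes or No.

Clause 4 is struck. The only function of Clause 5 is the notice-and-hearing requirement for Clause 4, so it cannot stand once Clause 4 is removed. Although Clause 1 refers to Clause 5, its operative terms do not depend on Clause 5, so it remains in effect. Clause 3 mentions Clause 5 but its own obligation stands independently of Clause 5, so Clause 3 is not affected. Under the severability clause in Clause 6, the remaining provisions continue in force. Clause 1, Clause 2, Clause 3, Clause 6, Clause 7, and Clause 8 remain in effect. Clause 2 is among the surviving provisions, so the answer is yes.

Yes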